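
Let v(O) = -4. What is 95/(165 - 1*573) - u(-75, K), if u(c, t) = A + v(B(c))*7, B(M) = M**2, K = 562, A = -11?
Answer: 15817/408 ≈ 38.767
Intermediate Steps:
u(c, t) = -39 (u(c, t) = -11 - 4*7 = -11 - 28 = -39)
95/(165 - 1*573) - u(-75, K) = 95/(165 - 1*573) - 1*(-39) = 95/(165 - 573) + 39 = 95/(-408) + 39 = 95*(-1/408) + 39 = -95/408 + 39 = 15817/408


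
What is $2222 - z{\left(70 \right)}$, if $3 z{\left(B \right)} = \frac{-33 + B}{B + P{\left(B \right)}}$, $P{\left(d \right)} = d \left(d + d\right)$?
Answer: $\frac{65793383}{29610} \approx 2222.0$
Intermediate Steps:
$P{\left(d \right)} = 2 d^{2}$ ($P{\left(d \right)} = d 2 d = 2 d^{2}$)
$z{\left(B \right)} = \frac{-33 + B}{3 \left(B + 2 B^{2}\right)}$ ($z{\left(B \right)} = \frac{\left(-33 + B\right) \frac{1}{B + 2 B^{2}}}{3} = \frac{\frac{1}{B + 2 B^{2}} \left(-33 + B\right)}{3} = \frac{-33 + B}{3 \left(B + 2 B^{2}\right)}$)
$2222 - z{\left(70 \right)} = 2222 - \frac{-33 + 70}{3 \cdot 70 \left(1 + 2 \cdot 70\right)} = 2222 - \frac{1}{3} \cdot \frac{1}{70} \frac{1}{1 + 140} \cdot 37 = 2222 - \frac{1}{3} \cdot \frac{1}{70} \cdot \frac{1}{141} \cdot 37 = 2222 - \frac{37}{29610} = \frac{65793383}{29610}$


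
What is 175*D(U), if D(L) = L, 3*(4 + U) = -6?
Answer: -1050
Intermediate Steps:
U = -6 (U = -4 + (⅓)*(-6) = -4 - 2 = -6)
175*D(U) = 175*(-6) = -1050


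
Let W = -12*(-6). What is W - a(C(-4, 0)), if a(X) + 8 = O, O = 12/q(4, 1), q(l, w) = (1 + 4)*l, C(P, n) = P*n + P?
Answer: 397/5 ≈ 79.400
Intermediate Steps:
C(P, n) = P + P*n
q(l, w) = 5*l
O = ⅗ (O = 12/((5*4)) = 12/20 = 12*(1/20) = ⅗ ≈ 0.60000)
a(X) = -37/5 (a(X) = -8 + ⅗ = -37/5)
W = 72
W - a(C(-4, 0)) = 72 - 1*(-37/5) = 72 + 37/5 = 397/5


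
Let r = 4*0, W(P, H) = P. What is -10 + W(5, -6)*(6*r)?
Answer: -10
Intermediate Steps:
r = 0
-10 + W(5, -6)*(6*r) = -10 + 5*(6*0) = -10 + 5*0 = -10 + 0 = -10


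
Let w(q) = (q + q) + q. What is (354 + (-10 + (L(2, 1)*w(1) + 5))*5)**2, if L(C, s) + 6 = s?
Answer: 64516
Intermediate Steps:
L(C, s) = -6 + s
w(q) = 3*q (w(q) = 2*q + q = 3*q)
(354 + (-10 + (L(2, 1)*w(1) + 5))*5)**2 = (354 + (-10 + ((-6 + 1)*(3*1) + 5))*5)**2 = (354 + (-10 + (-5*3 + 5))*5)**2 = (354 + (-10 + (-15 + 5))*5)**2 = (354 + (-10 - 10)*5)**2 = (354 - 20*5)**2 = (354 - 100)**2 = 254**2 = 64516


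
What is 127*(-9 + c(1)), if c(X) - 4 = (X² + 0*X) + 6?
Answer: 254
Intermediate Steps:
c(X) = 10 + X² (c(X) = 4 + ((X² + 0*X) + 6) = 4 + ((X² + 0) + 6) = 4 + (X² + 6) = 4 + (6 + X²) = 10 + X²)
127*(-9 + c(1)) = 127*(-9 + (10 + 1²)) = 127*(-9 + (10 + 1)) = 127*(-9 + 11) = 127*2 = 254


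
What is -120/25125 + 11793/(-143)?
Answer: -19754419/239525 ≈ -82.473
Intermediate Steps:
-120/25125 + 11793/(-143) = -120*1/25125 + 11793*(-1/143) = -8/1675 - 11793/143 = -19754419/239525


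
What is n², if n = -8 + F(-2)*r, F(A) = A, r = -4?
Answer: 0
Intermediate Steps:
n = 0 (n = -8 - 2*(-4) = -8 + 8 = 0)
n² = 0² = 0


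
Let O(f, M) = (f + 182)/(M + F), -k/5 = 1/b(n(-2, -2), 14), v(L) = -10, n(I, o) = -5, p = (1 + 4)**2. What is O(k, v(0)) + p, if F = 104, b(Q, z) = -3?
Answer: 7601/282 ≈ 26.954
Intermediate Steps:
p = 25 (p = 5**2 = 25)
k = 5/3 (k = -5/(-3) = -5*(-1/3) = 5/3 ≈ 1.6667)
O(f, M) = (182 + f)/(104 + M) (O(f, M) = (f + 182)/(M + 104) = (182 + f)/(104 + M))
O(k, v(0)) + p = (182 + 5/3)/(104 - 10) + 25 = (551/3)/94 + 25 = (1/94)*(551/3) + 25 = 551/282 + 25 = 7601/282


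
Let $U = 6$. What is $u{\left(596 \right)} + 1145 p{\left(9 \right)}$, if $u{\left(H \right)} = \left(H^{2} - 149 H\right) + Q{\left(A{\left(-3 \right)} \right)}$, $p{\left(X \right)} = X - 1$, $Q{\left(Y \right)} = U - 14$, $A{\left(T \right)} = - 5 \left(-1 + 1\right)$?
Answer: $275564$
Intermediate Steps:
$A{\left(T \right)} = 0$ ($A{\left(T \right)} = \left(-5\right) 0 = 0$)
$Q{\left(Y \right)} = -8$ ($Q{\left(Y \right)} = 6 - 14 = -8$)
$p{\left(X \right)} = -1 + X$
$u{\left(H \right)} = -8 + H^{2} - 149 H$ ($u{\left(H \right)} = \left(H^{2} - 149 H\right) - 8 = -8 + H^{2} - 149 H$)
$u{\left(596 \right)} + 1145 p{\left(9 \right)} = \left(-8 + 596^{2} - 88804\right) + 1145 \left(-1 + 9\right) = \left(-8 + 355216 - 88804\right) + 1145 \cdot 8 = 266404 + 9160 = 275564$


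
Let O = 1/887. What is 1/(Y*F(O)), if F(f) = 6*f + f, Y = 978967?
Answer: 887/6852769 ≈ 0.00012944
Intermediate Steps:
O = 1/887 ≈ 0.0011274
F(f) = 7*f
1/(Y*F(O)) = 1/(978967*((7*(1/887)))) = 1/(978967*(7/887)) = (1/978967)*(887/7) = 887/6852769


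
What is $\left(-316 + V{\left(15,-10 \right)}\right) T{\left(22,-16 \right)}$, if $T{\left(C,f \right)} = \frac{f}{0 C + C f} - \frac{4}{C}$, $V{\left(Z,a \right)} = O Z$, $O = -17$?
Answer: $\frac{1713}{22} \approx 77.864$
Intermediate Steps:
$V{\left(Z,a \right)} = - 17 Z$
$T{\left(C,f \right)} = - \frac{3}{C}$ ($T{\left(C,f \right)} = \frac{f}{0 + C f} - \frac{4}{C} = \frac{f}{C f} - \frac{4}{C} = f \frac{1}{C f} - \frac{4}{C} = \frac{1}{C} - \frac{4}{C} = - \frac{3}{C}$)
$\left(-316 + V{\left(15,-10 \right)}\right) T{\left(22,-16 \right)} = \left(-316 - 255\right) \left(- \frac{3}{22}\right) = \left(-316 - 255\right) \left(\left(-3\right) \frac{1}{22}\right) = \left(-571\right) \left(- \frac{3}{22}\right) = \frac{1713}{22}$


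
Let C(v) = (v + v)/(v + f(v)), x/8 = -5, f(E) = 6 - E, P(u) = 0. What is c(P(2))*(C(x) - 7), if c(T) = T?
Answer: 0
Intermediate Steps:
x = -40 (x = 8*(-5) = -40)
C(v) = v/3 (C(v) = (v + v)/(v + (6 - v)) = (2*v)/6 = (2*v)*(⅙) = v/3)
c(P(2))*(C(x) - 7) = 0*((⅓)*(-40) - 7) = 0*(-40/3 - 7) = 0*(-61/3) = 0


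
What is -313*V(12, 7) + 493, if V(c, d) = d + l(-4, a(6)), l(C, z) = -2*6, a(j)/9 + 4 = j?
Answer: 2058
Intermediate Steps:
a(j) = -36 + 9*j
l(C, z) = -12
V(c, d) = -12 + d (V(c, d) = d - 12 = -12 + d)
-313*V(12, 7) + 493 = -313*(-12 + 7) + 493 = -313*(-5) + 493 = 1565 + 493 = 2058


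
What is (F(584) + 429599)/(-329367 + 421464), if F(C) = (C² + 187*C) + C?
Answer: 880447/92097 ≈ 9.5600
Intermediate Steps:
F(C) = C² + 188*C
(F(584) + 429599)/(-329367 + 421464) = (584*(188 + 584) + 429599)/(-329367 + 421464) = (584*772 + 429599)/92097 = (450848 + 429599)*(1/92097) = 880447*(1/92097) = 880447/92097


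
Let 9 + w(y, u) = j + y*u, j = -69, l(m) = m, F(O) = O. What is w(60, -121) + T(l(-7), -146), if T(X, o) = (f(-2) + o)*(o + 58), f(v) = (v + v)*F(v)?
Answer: 4806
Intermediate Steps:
f(v) = 2*v² (f(v) = (v + v)*v = (2*v)*v = 2*v²)
w(y, u) = -78 + u*y (w(y, u) = -9 + (-69 + y*u) = -9 + (-69 + u*y) = -78 + u*y)
T(X, o) = (8 + o)*(58 + o) (T(X, o) = (2*(-2)² + o)*(o + 58) = (2*4 + o)*(58 + o) = (8 + o)*(58 + o))
w(60, -121) + T(l(-7), -146) = (-78 - 121*60) + (464 + (-146)² + 66*(-146)) = (-78 - 7260) + (464 + 21316 - 9636) = -7338 + 12144 = 4806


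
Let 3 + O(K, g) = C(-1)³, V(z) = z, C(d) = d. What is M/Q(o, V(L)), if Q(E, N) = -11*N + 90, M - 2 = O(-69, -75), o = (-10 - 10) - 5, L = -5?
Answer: -2/145 ≈ -0.013793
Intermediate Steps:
o = -25 (o = -20 - 5 = -25)
O(K, g) = -4 (O(K, g) = -3 + (-1)³ = -3 - 1 = -4)
M = -2 (M = 2 - 4 = -2)
Q(E, N) = 90 - 11*N
M/Q(o, V(L)) = -2/(90 - 11*(-5)) = -2/(90 + 55) = -2/145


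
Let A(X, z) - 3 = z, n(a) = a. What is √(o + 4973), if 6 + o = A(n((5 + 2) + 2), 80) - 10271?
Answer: I*√5221 ≈ 72.256*I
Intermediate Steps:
A(X, z) = 3 + z
o = -10194 (o = -6 + ((3 + 80) - 10271) = -6 + (83 - 10271) = -6 - 10188 = -10194)
√(o + 4973) = √(-10194 + 4973) = √(-5221) = I*√5221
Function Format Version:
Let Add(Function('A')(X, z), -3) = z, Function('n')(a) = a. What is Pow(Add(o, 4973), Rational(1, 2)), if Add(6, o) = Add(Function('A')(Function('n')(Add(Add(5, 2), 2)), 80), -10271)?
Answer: Mul(I, Pow(5221, Rational(1, 2))) ≈ Mul(72.256, I)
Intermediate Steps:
Function('A')(X, z) = Add(3, z)
o = -10194 (o = Add(-6, Add(Add(3, 80), -10271)) = Add(-6, Add(83, -10271)) = Add(-6, -10188) = -10194)
Pow(Add(o, 4973), Rational(1, 2)) = Pow(Add(-10194, 4973), Rational(1, 2)) = Pow(-5221, Rational(1, 2)) = Mul(I, Pow(5221, Rational(1, 2)))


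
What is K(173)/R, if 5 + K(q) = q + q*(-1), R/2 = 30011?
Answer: -5/60022 ≈ -8.3303e-5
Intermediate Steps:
R = 60022 (R = 2*30011 = 60022)
K(q) = -5 (K(q) = -5 + (q + q*(-1)) = -5 + (q - q) = -5 + 0 = -5)
K(173)/R = -5/60022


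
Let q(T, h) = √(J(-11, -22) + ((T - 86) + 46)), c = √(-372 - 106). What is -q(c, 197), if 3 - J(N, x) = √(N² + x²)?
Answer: -√(-37 - 11*√5 + I*√478) ≈ -1.372 - 7.9674*I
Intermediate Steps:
c = I*√478 (c = √(-478) = I*√478 ≈ 21.863*I)
J(N, x) = 3 - √(N² + x²)
q(T, h) = √(-37 + T - 11*√5) (q(T, h) = √((3 - √((-11)² + (-22)²)) + ((T - 86) + 46)) = √((3 - √(121 + 484)) + ((-86 + T) + 46)) = √((3 - √605) + (-40 + T)) = √((3 - 11*√5) + (-40 + T)) = √(-37 + T - 11*√5))
-q(c, 197) = -√(-37 + I*√478 - 11*√5) = -√(-37 - 11*√5 + I*√478)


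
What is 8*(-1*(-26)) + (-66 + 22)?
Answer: 164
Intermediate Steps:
8*(-1*(-26)) + (-66 + 22) = 8*26 - 44 = 208 - 44 = 164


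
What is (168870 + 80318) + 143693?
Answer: 392881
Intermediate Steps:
(168870 + 80318) + 143693 = 249188 + 143693 = 392881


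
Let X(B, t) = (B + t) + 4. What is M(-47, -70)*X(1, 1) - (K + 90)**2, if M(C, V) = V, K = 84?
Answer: -30696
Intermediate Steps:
X(B, t) = 4 + B + t
M(-47, -70)*X(1, 1) - (K + 90)**2 = -70*(4 + 1 + 1) - (84 + 90)**2 = -70*6 - 1*174**2 = -420 - 1*30276 = -420 - 30276 = -30696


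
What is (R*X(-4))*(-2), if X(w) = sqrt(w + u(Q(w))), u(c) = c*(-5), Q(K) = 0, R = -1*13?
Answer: 52*I ≈ 52.0*I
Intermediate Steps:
R = -13
u(c) = -5*c
X(w) = sqrt(w) (X(w) = sqrt(w - 5*0) = sqrt(w + 0) = sqrt(w))
(R*X(-4))*(-2) = -26*I*(-2) = 52*I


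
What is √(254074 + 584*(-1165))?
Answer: I*√426286 ≈ 652.91*I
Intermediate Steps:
√(254074 + 584*(-1165)) = √(254074 - 680360) = √(-426286) = I*√426286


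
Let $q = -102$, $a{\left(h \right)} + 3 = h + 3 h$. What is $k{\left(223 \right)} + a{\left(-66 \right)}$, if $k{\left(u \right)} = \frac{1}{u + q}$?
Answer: $- \frac{32306}{121} \approx -266.99$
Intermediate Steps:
$a{\left(h \right)} = -3 + 4 h$ ($a{\left(h \right)} = -3 + \left(h + 3 h\right) = -3 + 4 h$)
$k{\left(u \right)} = \frac{1}{-102 + u}$ ($k{\left(u \right)} = \frac{1}{u - 102} = \frac{1}{-102 + u}$)
$k{\left(223 \right)} + a{\left(-66 \right)} = \frac{1}{-102 + 223} + \left(-3 + 4 \left(-66\right)\right) = \frac{1}{121} - 267 = - \frac{32306}{121}$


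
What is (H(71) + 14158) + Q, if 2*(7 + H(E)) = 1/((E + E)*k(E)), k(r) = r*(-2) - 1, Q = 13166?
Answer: 1109398003/40612 ≈ 27317.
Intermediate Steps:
k(r) = -1 - 2*r (k(r) = -2*r - 1 = -1 - 2*r)
H(E) = -7 + 1/(4*E*(-1 - 2*E)) (H(E) = -7 + (1/((E + E)*(-1 - 2*E)))/2 = -7 + (1/(((2*E))*(-1 - 2*E)))/2 = -7 + ((1/(2*E))/(-1 - 2*E))/2 = -7 + (1/(2*E*(-1 - 2*E)))/2 = -7 + 1/(4*E*(-1 - 2*E)))
(H(71) + 14158) + Q = ((¼)*(-1 - 28*71*(1 + 2*71))/(71*(1 + 2*71)) + 14158) + 13166 = ((¼)*(1/71)*(-1 - 28*71*(1 + 142))/(1 + 142) + 14158) + 13166 = ((¼)*(1/71)*(-1 - 28*71*143)/143 + 14158) + 13166 = ((¼)*(1/71)*(1/143)*(-1 - 284284) + 14158) + 13166 = ((¼)*(1/71)*(1/143)*(-284285) + 14158) + 13166 = (-284285/40612 + 14158) + 13166 = 574700411/40612 + 13166 = 1109398003/40612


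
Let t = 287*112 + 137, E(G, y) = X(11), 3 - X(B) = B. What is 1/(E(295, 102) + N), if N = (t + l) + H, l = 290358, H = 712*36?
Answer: 1/348263 ≈ 2.8714e-6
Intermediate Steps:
X(B) = 3 - B
E(G, y) = -8 (E(G, y) = 3 - 1*11 = 3 - 11 = -8)
H = 25632
t = 32281 (t = 32144 + 137 = 32281)
N = 348271 (N = (32281 + 290358) + 25632 = 322639 + 25632 = 348271)
1/(E(295, 102) + N) = 1/(-8 + 348271) = 1/348263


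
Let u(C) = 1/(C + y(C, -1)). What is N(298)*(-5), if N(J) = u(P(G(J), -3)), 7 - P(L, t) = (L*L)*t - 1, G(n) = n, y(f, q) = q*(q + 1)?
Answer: -1/53284 ≈ -1.8767e-5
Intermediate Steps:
y(f, q) = q*(1 + q)
P(L, t) = 8 - t*L² (P(L, t) = 7 - ((L*L)*t - 1) = 7 - (L²*t - 1) = 7 - (t*L² - 1) = 7 - (-1 + t*L²) = 7 + (1 - t*L²) = 8 - t*L²)
u(C) = 1/C (u(C) = 1/(C - (1 - 1)) = 1/(C - 1*0) = 1/(C + 0) = 1/C)
N(J) = 1/(8 + 3*J²) (N(J) = 1/(8 - 1*(-3)*J²) = 1/(8 + 3*J²))
N(298)*(-5) = -5/(8 + 3*298²) = -5/(8 + 3*88804) = -5/(8 + 266412) = -5/266420 = (1/266420)*(-5) = -1/53284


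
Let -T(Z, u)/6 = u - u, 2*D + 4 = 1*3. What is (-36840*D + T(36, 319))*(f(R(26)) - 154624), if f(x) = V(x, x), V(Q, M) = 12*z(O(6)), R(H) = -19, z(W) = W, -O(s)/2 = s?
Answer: -2850826560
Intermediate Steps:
O(s) = -2*s
D = -½ (D = -2 + (1*3)/2 = -2 + (½)*3 = -2 + 3/2 = -½ ≈ -0.50000)
V(Q, M) = -144 (V(Q, M) = 12*(-2*6) = 12*(-12) = -144)
T(Z, u) = 0 (T(Z, u) = -6*(u - u) = -6*0 = 0)
f(x) = -144
(-36840*D + T(36, 319))*(f(R(26)) - 154624) = (-36840*(-½) + 0)*(-144 - 154624) = (18420 + 0)*(-154768) = 18420*(-154768) = -2850826560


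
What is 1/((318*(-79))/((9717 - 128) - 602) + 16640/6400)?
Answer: -44935/8779 ≈ -5.1185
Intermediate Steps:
1/((318*(-79))/((9717 - 128) - 602) + 16640/6400) = 1/(-25122/(9589 - 602) + 16640*(1/6400)) = 1/(-25122/8987 + 13/5) = 1/(-8779/44935) = -44935/8779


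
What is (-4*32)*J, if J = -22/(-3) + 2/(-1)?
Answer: -2048/3 ≈ -682.67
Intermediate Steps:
J = 16/3 (J = -22*(-1/3) + 2*(-1) = 22/3 - 2 = 16/3 ≈ 5.3333)
(-4*32)*J = -4*32*(16/3) = -128*16/3 = -2048/3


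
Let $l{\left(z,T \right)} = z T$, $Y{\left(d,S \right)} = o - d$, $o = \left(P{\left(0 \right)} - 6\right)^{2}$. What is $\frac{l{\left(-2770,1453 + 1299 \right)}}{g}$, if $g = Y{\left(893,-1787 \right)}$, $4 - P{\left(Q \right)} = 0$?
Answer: $\frac{7623040}{889} \approx 8574.8$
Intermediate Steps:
$P{\left(Q \right)} = 4$ ($P{\left(Q \right)} = 4 - 0 = 4 + 0 = 4$)
$o = 4$ ($o = \left(4 - 6\right)^{2} = \left(-2\right)^{2} = 4$)
$Y{\left(d,S \right)} = 4 - d$
$l{\left(z,T \right)} = T z$
$g = -889$ ($g = 4 - 893 = -889$)
$\frac{l{\left(-2770,1453 + 1299 \right)}}{g} = \frac{\left(1453 + 1299\right) \left(-2770\right)}{-889} = 2752 \left(-2770\right) \left(- \frac{1}{889}\right) = \left(-7623040\right) \left(- \frac{1}{889}\right) = \frac{7623040}{889}$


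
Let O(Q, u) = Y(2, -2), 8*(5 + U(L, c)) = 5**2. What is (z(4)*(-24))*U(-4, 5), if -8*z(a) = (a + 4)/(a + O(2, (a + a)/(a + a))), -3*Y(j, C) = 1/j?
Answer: -270/23 ≈ -11.739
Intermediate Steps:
Y(j, C) = -1/(3*j)
U(L, c) = -15/8 (U(L, c) = -5 + (1/8)*5**2 = -5 + (1/8)*25 = -5 + 25/8 = -15/8)
O(Q, u) = -1/6 (O(Q, u) = -1/3/2 = -1/3*1/2 = -1/6)
z(a) = -(4 + a)/(8*(-1/6 + a)) (z(a) = -(a + 4)/(8*(a - 1/6)) = -(4 + a)/(8*(-1/6 + a)))
(z(4)*(-24))*U(-4, 5) = ((3*(-4 - 1*4)/(4*(-1 + 6*4)))*(-24))*(-15/8) = ((3*(-4 - 4)/(4*(-1 + 24)))*(-24))*(-15/8) = (((3/4)*(-8)/23)*(-24))*(-15/8) = (((3/4)*(1/23)*(-8))*(-24))*(-15/8) = -6/23*(-24)*(-15/8) = (144/23)*(-15/8) = -270/23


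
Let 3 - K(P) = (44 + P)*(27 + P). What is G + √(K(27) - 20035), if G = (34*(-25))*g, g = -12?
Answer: 10200 + I*√23866 ≈ 10200.0 + 154.49*I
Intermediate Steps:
K(P) = 3 - (27 + P)*(44 + P) (K(P) = 3 - (44 + P)*(27 + P) = 3 - (27 + P)*(44 + P))
G = 10200 (G = (34*(-25))*(-12) = -850*(-12) = 10200)
G + √(K(27) - 20035) = 10200 + √((-1185 - 1*27² - 71*27) - 20035) = 10200 + √((-1185 - 1*729 - 1917) - 20035) = 10200 + √((-1185 - 729 - 1917) - 20035) = 10200 + √(-3831 - 20035) = 10200 + √(-23866) = 10200 + I*√23866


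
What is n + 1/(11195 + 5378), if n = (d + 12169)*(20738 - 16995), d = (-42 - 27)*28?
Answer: 635029149144/16573 ≈ 3.8317e+7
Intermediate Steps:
d = -1932 (d = -69*28 = -1932)
n = 38317091 (n = (-1932 + 12169)*(20738 - 16995) = 10237*3743 = 38317091)
n + 1/(11195 + 5378) = 38317091 + 1/(11195 + 5378) = 38317091 + 1/16573 = 635029149144/16573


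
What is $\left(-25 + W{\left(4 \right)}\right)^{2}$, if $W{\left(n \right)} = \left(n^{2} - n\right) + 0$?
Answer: $169$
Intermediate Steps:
$W{\left(n \right)} = n^{2} - n$
$\left(-25 + W{\left(4 \right)}\right)^{2} = \left(-25 + 4 \left(-1 + 4\right)\right)^{2} = \left(-25 + 4 \cdot 3\right)^{2} = \left(-25 + 12\right)^{2} = \left(-13\right)^{2} = 169$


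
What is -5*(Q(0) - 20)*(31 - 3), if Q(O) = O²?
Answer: 2800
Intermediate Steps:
-5*(Q(0) - 20)*(31 - 3) = -5*(0² - 20)*(31 - 3) = -5*(0 - 20)*28 = -(-100)*28 = -5*(-560) = 2800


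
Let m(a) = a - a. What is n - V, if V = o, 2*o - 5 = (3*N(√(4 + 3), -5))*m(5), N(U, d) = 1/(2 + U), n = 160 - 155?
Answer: 5/2 ≈ 2.5000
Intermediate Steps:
m(a) = 0
n = 5
o = 5/2 (o = 5/2 + ((3/(2 + √(4 + 3)))*0)/2 = 5/2 + ((3/(2 + √7))*0)/2 = 5/2 + (½)*0 = 5/2 + 0 = 5/2 ≈ 2.5000)
V = 5/2 ≈ 2.5000
n - V = 5 - 1*5/2 = 5 - 5/2 = 5/2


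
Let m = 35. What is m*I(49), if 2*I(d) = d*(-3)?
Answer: -5145/2 ≈ -2572.5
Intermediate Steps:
I(d) = -3*d/2 (I(d) = (d*(-3))/2 = (-3*d)/2 = -3*d/2)
m*I(49) = 35*(-3/2*49) = 35*(-147/2) = -5145/2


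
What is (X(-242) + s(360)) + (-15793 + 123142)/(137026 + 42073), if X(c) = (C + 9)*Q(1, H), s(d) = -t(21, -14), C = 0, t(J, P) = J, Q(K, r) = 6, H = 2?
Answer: 6017616/179099 ≈ 33.599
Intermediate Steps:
s(d) = -21 (s(d) = -1*21 = -21)
X(c) = 54 (X(c) = (0 + 9)*6 = 9*6 = 54)
(X(-242) + s(360)) + (-15793 + 123142)/(137026 + 42073) = (54 - 21) + (-15793 + 123142)/(137026 + 42073) = 33 + 107349/179099 = 6017616/179099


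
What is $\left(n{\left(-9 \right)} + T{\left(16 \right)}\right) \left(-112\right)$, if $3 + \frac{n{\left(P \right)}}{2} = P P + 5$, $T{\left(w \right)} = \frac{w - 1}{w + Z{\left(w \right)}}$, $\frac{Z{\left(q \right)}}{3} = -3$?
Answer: $-18832$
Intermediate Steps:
$Z{\left(q \right)} = -9$ ($Z{\left(q \right)} = 3 \left(-3\right) = -9$)
$T{\left(w \right)} = \frac{-1 + w}{-9 + w}$ ($T{\left(w \right)} = \frac{w - 1}{w - 9} = \frac{-1 + w}{-9 + w}$)
$n{\left(P \right)} = 4 + 2 P^{2}$ ($n{\left(P \right)} = -6 + 2 \left(P P + 5\right) = -6 + 2 \left(P^{2} + 5\right) = -6 + 2 \left(5 + P^{2}\right) = -6 + \left(10 + 2 P^{2}\right) = 4 + 2 P^{2}$)
$\left(n{\left(-9 \right)} + T{\left(16 \right)}\right) \left(-112\right) = \left(\left(4 + 2 \left(-9\right)^{2}\right) + \frac{-1 + 16}{-9 + 16}\right) \left(-112\right) = \left(\left(4 + 2 \cdot 81\right) + \frac{1}{7} \cdot 15\right) \left(-112\right) = \left(\left(4 + 162\right) + \frac{1}{7} \cdot 15\right) \left(-112\right) = \left(166 + \frac{15}{7}\right) \left(-112\right) = \frac{1177}{7} \left(-112\right) = -18832$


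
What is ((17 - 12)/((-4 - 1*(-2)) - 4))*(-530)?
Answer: 1325/3 ≈ 441.67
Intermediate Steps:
((17 - 12)/((-4 - 1*(-2)) - 4))*(-530) = (5/((-4 + 2) - 4))*(-530) = (5/(-2 - 4))*(-530) = (5/(-6))*(-530) = (5*(-⅙))*(-530) = -⅚*(-530) = 1325/3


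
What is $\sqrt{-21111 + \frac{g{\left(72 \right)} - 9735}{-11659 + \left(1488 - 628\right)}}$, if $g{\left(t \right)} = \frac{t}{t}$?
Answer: $\frac{i \sqrt{2461825946045}}{10799} \approx 145.29 i$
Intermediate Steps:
$g{\left(t \right)} = 1$
$\sqrt{-21111 + \frac{g{\left(72 \right)} - 9735}{-11659 + \left(1488 - 628\right)}} = \sqrt{-21111 + \frac{1 - 9735}{-11659 + \left(1488 - 628\right)}} = \sqrt{-21111 - \frac{9734}{-11659 + \left(1488 - 628\right)}} = \sqrt{-21111 - \frac{9734}{-11659 + 860}} = \sqrt{-21111 - \frac{9734}{-10799}} = \sqrt{-21111 - - \frac{9734}{10799}} = \sqrt{-21111 + \frac{9734}{10799}} = \sqrt{- \frac{227967955}{10799}} = \frac{i \sqrt{2461825946045}}{10799}$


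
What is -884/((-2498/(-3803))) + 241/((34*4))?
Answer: -228304927/169864 ≈ -1344.0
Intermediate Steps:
-884/((-2498/(-3803))) + 241/((34*4)) = -884/((-2498*(-1/3803))) + 241/136 = -884/2498/3803 + 241*(1/136) = -884*3803/2498 + 241/136 = -1680926/1249 + 241/136 = -228304927/169864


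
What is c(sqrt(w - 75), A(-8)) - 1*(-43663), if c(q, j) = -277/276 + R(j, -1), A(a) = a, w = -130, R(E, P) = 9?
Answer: 12053195/276 ≈ 43671.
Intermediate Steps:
c(q, j) = 2207/276 (c(q, j) = -277/276 + 9 = 2207/276)
c(sqrt(w - 75), A(-8)) - 1*(-43663) = 2207/276 - 1*(-43663) = 2207/276 + 43663 = 12053195/276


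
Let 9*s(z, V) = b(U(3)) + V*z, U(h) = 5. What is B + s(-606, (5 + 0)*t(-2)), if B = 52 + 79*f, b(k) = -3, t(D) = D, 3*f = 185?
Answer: 16790/3 ≈ 5596.7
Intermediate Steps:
f = 185/3 (f = (⅓)*185 = 185/3 ≈ 61.667)
s(z, V) = -⅓ + V*z/9 (s(z, V) = (-3 + V*z)/9 = -⅓ + V*z/9)
B = 14771/3 (B = 52 + 79*(185/3) = 52 + 14615/3 = 14771/3 ≈ 4923.7)
B + s(-606, (5 + 0)*t(-2)) = 14771/3 + (-⅓ + (⅑)*((5 + 0)*(-2))*(-606)) = 14771/3 + (-⅓ + (⅑)*(5*(-2))*(-606)) = 14771/3 + (-⅓ + (⅑)*(-10)*(-606)) = 14771/3 + (-⅓ + 2020/3) = 14771/3 + 673 = 16790/3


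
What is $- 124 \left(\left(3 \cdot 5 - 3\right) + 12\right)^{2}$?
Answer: $-71424$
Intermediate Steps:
$- 124 \left(\left(3 \cdot 5 - 3\right) + 12\right)^{2} = - 124 \left(\left(15 - 3\right) + 12\right)^{2} = - 124 \left(12 + 12\right)^{2} = - 124 \cdot 24^{2} = \left(-124\right) 576 = -71424$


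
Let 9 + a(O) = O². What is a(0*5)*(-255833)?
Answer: 2302497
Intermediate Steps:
a(O) = -9 + O²
a(0*5)*(-255833) = (-9 + (0*5)²)*(-255833) = (-9 + 0²)*(-255833) = (-9 + 0)*(-255833) = -9*(-255833) = 2302497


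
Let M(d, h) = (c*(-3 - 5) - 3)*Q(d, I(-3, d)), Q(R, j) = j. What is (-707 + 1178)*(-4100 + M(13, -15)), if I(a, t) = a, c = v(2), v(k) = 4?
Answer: -1881645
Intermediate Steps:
c = 4
M(d, h) = 105 (M(d, h) = (4*(-3 - 5) - 3)*(-3) = (4*(-8) - 3)*(-3) = (-32 - 3)*(-3) = -35*(-3) = 105)
(-707 + 1178)*(-4100 + M(13, -15)) = (-707 + 1178)*(-4100 + 105) = 471*(-3995) = -1881645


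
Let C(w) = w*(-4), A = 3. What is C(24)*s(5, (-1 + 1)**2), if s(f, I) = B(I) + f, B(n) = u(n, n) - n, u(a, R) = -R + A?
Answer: -768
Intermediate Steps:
C(w) = -4*w
u(a, R) = 3 - R (u(a, R) = -R + 3 = 3 - R)
B(n) = 3 - 2*n (B(n) = (3 - n) - n = 3 - 2*n)
s(f, I) = 3 + f - 2*I (s(f, I) = (3 - 2*I) + f = 3 + f - 2*I)
C(24)*s(5, (-1 + 1)**2) = (-4*24)*(3 + 5 - 2*(-1 + 1)**2) = -96*(3 + 5 - 2*0**2) = -96*(3 + 5 - 2*0) = -96*(3 + 5 + 0) = -96*8 = -768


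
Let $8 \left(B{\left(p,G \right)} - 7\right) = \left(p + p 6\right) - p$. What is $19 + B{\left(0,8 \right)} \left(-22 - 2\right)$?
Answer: $-149$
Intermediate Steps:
$B{\left(p,G \right)} = 7 + \frac{3 p}{4}$ ($B{\left(p,G \right)} = 7 + \frac{\left(p + p 6\right) - p}{8} = 7 + \frac{\left(p + 6 p\right) - p}{8} = 7 + \frac{7 p - p}{8} = 7 + \frac{6 p}{8} = 7 + \frac{3 p}{4}$)
$19 + B{\left(0,8 \right)} \left(-22 - 2\right) = 19 + \left(7 + \frac{3}{4} \cdot 0\right) \left(-22 - 2\right) = 19 + \left(7 + 0\right) \left(-24\right) = 19 + 7 \left(-24\right) = 19 - 168 = -149$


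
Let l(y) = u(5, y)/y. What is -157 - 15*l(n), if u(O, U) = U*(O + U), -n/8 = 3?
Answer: 128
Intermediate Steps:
n = -24 (n = -8*3 = -24)
l(y) = 5 + y (l(y) = (y*(5 + y))/y = 5 + y)
-157 - 15*l(n) = -157 - 15*(5 - 24) = -157 - 15*(-19) = -157 + 285 = 128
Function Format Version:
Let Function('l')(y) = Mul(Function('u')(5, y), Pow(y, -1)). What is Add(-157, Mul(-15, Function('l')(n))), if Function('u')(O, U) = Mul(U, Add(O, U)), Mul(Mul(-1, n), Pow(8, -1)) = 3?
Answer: 128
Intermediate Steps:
n = -24 (n = Mul(-8, 3) = -24)
Function('l')(y) = Add(5, y) (Function('l')(y) = Mul(Mul(y, Add(5, y)), Pow(y, -1)) = Add(5, y))
Add(-157, Mul(-15, Function('l')(n))) = Add(-157, Mul(-15, Add(5, -24))) = Add(-157, Mul(-15, -19)) = Add(-157, 285) = 128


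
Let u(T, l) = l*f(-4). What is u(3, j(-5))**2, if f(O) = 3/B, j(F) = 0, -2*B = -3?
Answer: 0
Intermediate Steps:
B = 3/2 (B = -1/2*(-3) = 3/2 ≈ 1.5000)
f(O) = 2 (f(O) = 3/(3/2) = 3*(2/3) = 2)
u(T, l) = 2*l (u(T, l) = l*2 = 2*l)
u(3, j(-5))**2 = (2*0)**2 = 0**2 = 0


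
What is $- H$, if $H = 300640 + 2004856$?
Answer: $-2305496$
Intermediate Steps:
$H = 2305496$
$- H = \left(-1\right) 2305496 = -2305496$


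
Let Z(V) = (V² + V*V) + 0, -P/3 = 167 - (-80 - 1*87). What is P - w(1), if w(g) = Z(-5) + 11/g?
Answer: -1063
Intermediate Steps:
P = -1002 (P = -3*(167 - (-80 - 1*87)) = -3*(167 - (-80 - 87)) = -3*(167 - 1*(-167)) = -3*(167 + 167) = -3*334 = -1002)
Z(V) = 2*V² (Z(V) = (V² + V²) + 0 = 2*V² + 0 = 2*V²)
w(g) = 50 + 11/g (w(g) = 2*(-5)² + 11/g = 2*25 + 11/g = 50 + 11/g)
P - w(1) = -1002 - (50 + 11/1) = -1002 - (50 + 11*1) = -1002 - (50 + 11) = -1002 - 1*61 = -1002 - 61 = -1063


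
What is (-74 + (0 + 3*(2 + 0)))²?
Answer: 4624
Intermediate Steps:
(-74 + (0 + 3*(2 + 0)))² = (-74 + (0 + 3*2))² = (-74 + (0 + 6))² = (-74 + 6)² = (-68)² = 4624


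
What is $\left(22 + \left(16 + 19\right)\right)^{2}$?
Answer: $3249$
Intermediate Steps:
$\left(22 + \left(16 + 19\right)\right)^{2} = \left(22 + 35\right)^{2} = 57^{2} = 3249$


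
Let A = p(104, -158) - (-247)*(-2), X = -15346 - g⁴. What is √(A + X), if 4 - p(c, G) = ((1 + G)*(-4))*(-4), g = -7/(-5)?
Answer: I*√8329901/25 ≈ 115.45*I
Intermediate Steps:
g = 7/5 (g = -7*(-⅕) = 7/5 ≈ 1.4000)
X = -9593651/625 (X = -15346 - (7/5)⁴ = -15346 - 1*2401/625 = -15346 - 2401/625 = -9593651/625 ≈ -15350.)
p(c, G) = -12 - 16*G (p(c, G) = 4 - (1 + G)*(-4)*(-4) = 4 - (-4 - 4*G)*(-4) = 4 - (16 + 16*G) = 4 + (-16 - 16*G) = -12 - 16*G)
A = 2022 (A = (-12 - 16*(-158)) - (-247)*(-2) = (-12 + 2528) - 1*494 = 2516 - 494 = 2022)
√(A + X) = √(2022 - 9593651/625) = √(-8329901/625) = I*√8329901/25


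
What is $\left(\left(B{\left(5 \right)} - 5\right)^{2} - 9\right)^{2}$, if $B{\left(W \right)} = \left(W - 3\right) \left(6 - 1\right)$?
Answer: $256$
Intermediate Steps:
$B{\left(W \right)} = -15 + 5 W$ ($B{\left(W \right)} = \left(-3 + W\right) 5 = -15 + 5 W$)
$\left(\left(B{\left(5 \right)} - 5\right)^{2} - 9\right)^{2} = \left(\left(\left(-15 + 5 \cdot 5\right) - 5\right)^{2} - 9\right)^{2} = \left(\left(\left(-15 + 25\right) - 5\right)^{2} - 9\right)^{2} = \left(\left(10 - 5\right)^{2} - 9\right)^{2} = \left(5^{2} - 9\right)^{2} = \left(25 - 9\right)^{2} = 16^{2} = 256$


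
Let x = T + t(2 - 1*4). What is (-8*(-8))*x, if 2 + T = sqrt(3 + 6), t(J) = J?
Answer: -64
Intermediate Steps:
T = 1 (T = -2 + sqrt(3 + 6) = -2 + sqrt(9) = -2 + 3 = 1)
x = -1 (x = 1 + (2 - 1*4) = 1 + (2 - 4) = 1 - 2 = -1)
(-8*(-8))*x = -8*(-8)*(-1) = 64*(-1) = -64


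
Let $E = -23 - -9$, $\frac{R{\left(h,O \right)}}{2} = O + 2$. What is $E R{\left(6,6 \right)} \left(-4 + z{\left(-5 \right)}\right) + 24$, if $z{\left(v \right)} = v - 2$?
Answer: $2488$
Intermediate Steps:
$R{\left(h,O \right)} = 4 + 2 O$ ($R{\left(h,O \right)} = 2 \left(O + 2\right) = 2 \left(2 + O\right) = 4 + 2 O$)
$E = -14$ ($E = -23 + 9 = -14$)
$z{\left(v \right)} = -2 + v$
$E R{\left(6,6 \right)} \left(-4 + z{\left(-5 \right)}\right) + 24 = - 14 \left(4 + 2 \cdot 6\right) \left(-4 - 7\right) + 24 = - 14 \left(4 + 12\right) \left(-4 - 7\right) + 24 = - 14 \cdot 16 \left(-11\right) + 24 = \left(-14\right) \left(-176\right) + 24 = 2464 + 24 = 2488$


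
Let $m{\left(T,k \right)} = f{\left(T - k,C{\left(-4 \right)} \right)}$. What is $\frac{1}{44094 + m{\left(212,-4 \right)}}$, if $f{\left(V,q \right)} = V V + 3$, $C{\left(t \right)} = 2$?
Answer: $\frac{1}{90753} \approx 1.1019 \cdot 10^{-5}$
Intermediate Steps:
$f{\left(V,q \right)} = 3 + V^{2}$ ($f{\left(V,q \right)} = V^{2} + 3 = 3 + V^{2}$)
$m{\left(T,k \right)} = 3 + \left(T - k\right)^{2}$
$\frac{1}{44094 + m{\left(212,-4 \right)}} = \frac{1}{44094 + \left(3 + \left(212 - -4\right)^{2}\right)} = \frac{1}{44094 + \left(3 + \left(212 + 4\right)^{2}\right)} = \frac{1}{44094 + \left(3 + 216^{2}\right)} = \frac{1}{44094 + \left(3 + 46656\right)} = \frac{1}{44094 + 46659} = \frac{1}{90753}$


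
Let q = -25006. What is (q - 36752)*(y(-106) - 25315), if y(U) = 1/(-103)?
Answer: 161030650068/103 ≈ 1.5634e+9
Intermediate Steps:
y(U) = -1/103
(q - 36752)*(y(-106) - 25315) = (-25006 - 36752)*(-1/103 - 25315) = -61758*(-2607446/103) = 161030650068/103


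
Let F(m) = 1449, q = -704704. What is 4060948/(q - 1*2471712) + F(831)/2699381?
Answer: -2739360811601/2143589249624 ≈ -1.2779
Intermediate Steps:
4060948/(q - 1*2471712) + F(831)/2699381 = 4060948/(-704704 - 1*2471712) + 1449/2699381 = 4060948/(-704704 - 2471712) + 1449*(1/2699381) = 4060948/(-3176416) + 1449/2699381 = 4060948*(-1/3176416) + 1449/2699381 = -1015237/794104 + 1449/2699381 = -2739360811601/2143589249624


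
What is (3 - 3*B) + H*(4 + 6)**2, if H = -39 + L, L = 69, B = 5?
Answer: 2988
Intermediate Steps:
H = 30 (H = -39 + 69 = 30)
(3 - 3*B) + H*(4 + 6)**2 = (3 - 3*5) + 30*(4 + 6)**2 = (3 - 15) + 30*10**2 = -12 + 30*100 = -12 + 3000 = 2988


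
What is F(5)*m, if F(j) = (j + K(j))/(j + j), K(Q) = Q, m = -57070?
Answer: -57070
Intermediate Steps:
F(j) = 1 (F(j) = (j + j)/(j + j) = (2*j)/((2*j)) = (2*j)*(1/(2*j)) = 1)
F(5)*m = 1*(-57070) = -57070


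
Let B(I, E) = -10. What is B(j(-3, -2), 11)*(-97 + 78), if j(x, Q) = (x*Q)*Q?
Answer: 190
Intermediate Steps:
j(x, Q) = x*Q**2 (j(x, Q) = (Q*x)*Q = x*Q**2)
B(j(-3, -2), 11)*(-97 + 78) = -10*(-97 + 78) = -10*(-19) = 190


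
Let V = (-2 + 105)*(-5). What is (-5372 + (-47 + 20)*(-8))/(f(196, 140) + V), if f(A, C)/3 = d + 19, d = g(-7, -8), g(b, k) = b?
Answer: 5156/479 ≈ 10.764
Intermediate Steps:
d = -7
V = -515 (V = 103*(-5) = -515)
f(A, C) = 36 (f(A, C) = 3*(-7 + 19) = 3*12 = 36)
(-5372 + (-47 + 20)*(-8))/(f(196, 140) + V) = (-5372 + (-47 + 20)*(-8))/(36 - 515) = (-5372 - 27*(-8))/(-479) = (-5372 + 216)*(-1/479) = -5156*(-1/479) = 5156/479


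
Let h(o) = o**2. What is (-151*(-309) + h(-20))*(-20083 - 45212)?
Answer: -3072717405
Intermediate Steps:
(-151*(-309) + h(-20))*(-20083 - 45212) = (-151*(-309) + (-20)**2)*(-20083 - 45212) = (46659 + 400)*(-65295) = 47059*(-65295) = -3072717405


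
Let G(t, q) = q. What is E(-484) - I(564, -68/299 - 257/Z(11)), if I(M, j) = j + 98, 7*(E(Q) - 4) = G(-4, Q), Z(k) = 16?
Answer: -4917811/33488 ≈ -146.85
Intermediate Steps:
E(Q) = 4 + Q/7
I(M, j) = 98 + j
E(-484) - I(564, -68/299 - 257/Z(11)) = (4 + (1/7)*(-484)) - (98 + (-68/299 - 257/16)) = (4 - 484/7) - (98 + (-68*1/299 - 257*1/16)) = -456/7 - (98 + (-68/299 - 257/16)) = -456/7 - (98 - 77931/4784) = -456/7 - 1*390901/4784 = -456/7 - 390901/4784 = -4917811/33488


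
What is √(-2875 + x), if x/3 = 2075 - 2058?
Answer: 2*I*√706 ≈ 53.141*I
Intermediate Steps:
x = 51 (x = 3*(2075 - 2058) = 3*17 = 51)
√(-2875 + x) = √(-2875 + 51) = √(-2824) = 2*I*√706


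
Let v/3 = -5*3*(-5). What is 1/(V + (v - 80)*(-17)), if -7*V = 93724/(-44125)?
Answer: -308875/761283151 ≈ -0.00040573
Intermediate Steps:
v = 225 (v = 3*(-5*3*(-5)) = 3*(-15*(-5)) = 3*75 = 225)
V = 93724/308875 (V = -93724/(7*(-44125)) = -93724*(-1)/(7*44125) = -1/7*(-93724/44125) = 93724/308875 ≈ 0.30344)
1/(V + (v - 80)*(-17)) = 1/(93724/308875 + (225 - 80)*(-17)) = 1/(93724/308875 + 145*(-17)) = 1/(93724/308875 - 2465) = 1/(-761283151/308875) = -308875/761283151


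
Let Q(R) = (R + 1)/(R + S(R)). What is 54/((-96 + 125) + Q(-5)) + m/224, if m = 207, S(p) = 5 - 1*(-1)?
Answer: 17271/5600 ≈ 3.0841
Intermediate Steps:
S(p) = 6 (S(p) = 5 + 1 = 6)
Q(R) = (1 + R)/(6 + R) (Q(R) = (R + 1)/(R + 6) = (1 + R)/(6 + R))
54/((-96 + 125) + Q(-5)) + m/224 = 54/((-96 + 125) + (1 - 5)/(6 - 5)) + 207/224 = 54/(29 - 4/1) + 207*(1/224) = 54/(29 + 1*(-4)) + 207/224 = 54/(29 - 4) + 207/224 = 54/25 + 207/224 = 17271/5600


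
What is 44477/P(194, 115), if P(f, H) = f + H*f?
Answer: 44477/22504 ≈ 1.9764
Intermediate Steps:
44477/P(194, 115) = 44477/((194*(1 + 115))) = 44477/((194*116)) = 44477/22504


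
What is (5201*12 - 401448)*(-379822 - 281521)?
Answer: 224219085348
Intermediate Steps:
(5201*12 - 401448)*(-379822 - 281521) = (62412 - 401448)*(-661343) = -339036*(-661343) = 224219085348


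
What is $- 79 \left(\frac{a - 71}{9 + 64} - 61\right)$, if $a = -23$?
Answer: $\frac{359213}{73} \approx 4920.7$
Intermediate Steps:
$- 79 \left(\frac{a - 71}{9 + 64} - 61\right) = - 79 \left(\frac{-23 - 71}{9 + 64} - 61\right) = - 79 \left(- \frac{94}{73} - 61\right) = \left(-79\right) \left(- \frac{4547}{73}\right) = \frac{359213}{73}$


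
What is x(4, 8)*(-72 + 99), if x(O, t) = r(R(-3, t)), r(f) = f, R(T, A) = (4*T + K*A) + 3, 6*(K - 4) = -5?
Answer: 441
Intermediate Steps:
K = 19/6 (K = 4 + (1/6)*(-5) = 4 - 5/6 = 19/6 ≈ 3.1667)
R(T, A) = 3 + 4*T + 19*A/6 (R(T, A) = (4*T + 19*A/6) + 3 = 3 + 4*T + 19*A/6)
x(O, t) = -9 + 19*t/6 (x(O, t) = 3 + 4*(-3) + 19*t/6 = 3 - 12 + 19*t/6 = -9 + 19*t/6)
x(4, 8)*(-72 + 99) = (-9 + (19/6)*8)*(-72 + 99) = (-9 + 76/3)*27 = (49/3)*27 = 441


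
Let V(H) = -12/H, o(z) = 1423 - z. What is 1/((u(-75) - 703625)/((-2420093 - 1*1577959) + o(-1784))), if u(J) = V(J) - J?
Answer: 99871125/17588746 ≈ 5.6781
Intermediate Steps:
u(J) = -J - 12/J (u(J) = -12/J - J = -J - 12/J)
1/((u(-75) - 703625)/((-2420093 - 1*1577959) + o(-1784))) = 1/(((-1*(-75) - 12/(-75)) - 703625)/((-2420093 - 1*1577959) + (1423 - 1*(-1784)))) = 1/(((75 - 12*(-1/75)) - 703625)/((-2420093 - 1577959) + (1423 + 1784))) = 1/(((75 + 4/25) - 703625)/(-3998052 + 3207)) = 1/((1879/25 - 703625)/(-3994845)) = 1/(-17588746/25*(-1/3994845)) = 1/(17588746/99871125) = 99871125/17588746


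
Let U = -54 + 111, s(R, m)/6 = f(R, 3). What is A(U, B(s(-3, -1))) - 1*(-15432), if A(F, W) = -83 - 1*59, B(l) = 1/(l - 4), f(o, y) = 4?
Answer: 15290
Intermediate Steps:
s(R, m) = 24 (s(R, m) = 6*4 = 24)
U = 57
B(l) = 1/(-4 + l)
A(F, W) = -142 (A(F, W) = -83 - 59 = -142)
A(U, B(s(-3, -1))) - 1*(-15432) = -142 - 1*(-15432) = -142 + 15432 = 15290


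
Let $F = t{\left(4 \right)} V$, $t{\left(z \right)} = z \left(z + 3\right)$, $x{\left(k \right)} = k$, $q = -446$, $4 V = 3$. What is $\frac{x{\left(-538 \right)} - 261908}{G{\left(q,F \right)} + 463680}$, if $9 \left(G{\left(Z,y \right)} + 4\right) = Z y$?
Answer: $- \frac{393669}{693953} \approx -0.56728$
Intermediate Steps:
$V = \frac{3}{4}$ ($V = \frac{1}{4} \cdot 3 = \frac{3}{4} \approx 0.75$)
$t{\left(z \right)} = z \left(3 + z\right)$
$F = 21$ ($F = 4 \left(3 + 4\right) \frac{3}{4} = 4 \cdot 7 \cdot \frac{3}{4} = 28 \cdot \frac{3}{4} = 21$)
$G{\left(Z,y \right)} = -4 + \frac{Z y}{9}$
$\frac{x{\left(-538 \right)} - 261908}{G{\left(q,F \right)} + 463680} = \frac{-538 - 261908}{\left(-4 + \frac{1}{9} \left(-446\right) 21\right) + 463680} = - \frac{262446}{\left(-4 - \frac{3122}{3}\right) + 463680} = - \frac{262446}{- \frac{3134}{3} + 463680} = - \frac{262446}{\frac{1387906}{3}} = \left(-262446\right) \frac{3}{1387906} = - \frac{393669}{693953}$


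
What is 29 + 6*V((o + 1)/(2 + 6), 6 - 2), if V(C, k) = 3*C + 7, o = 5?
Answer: 169/2 ≈ 84.500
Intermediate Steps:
V(C, k) = 7 + 3*C
29 + 6*V((o + 1)/(2 + 6), 6 - 2) = 29 + 6*(7 + 3*((5 + 1)/(2 + 6))) = 29 + 6*(7 + 3*(6/8)) = 29 + 6*(7 + 3*(6*(⅛))) = 29 + 6*(7 + 3*(¾)) = 29 + 6*(7 + 9/4) = 29 + 6*(37/4) = 29 + 111/2 = 169/2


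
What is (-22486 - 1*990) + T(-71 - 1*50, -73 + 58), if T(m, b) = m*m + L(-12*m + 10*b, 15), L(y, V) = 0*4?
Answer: -8835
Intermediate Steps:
L(y, V) = 0
T(m, b) = m² (T(m, b) = m*m + 0 = m² + 0 = m²)
(-22486 - 1*990) + T(-71 - 1*50, -73 + 58) = (-22486 - 1*990) + (-71 - 1*50)² = (-22486 - 990) + (-71 - 50)² = -23476 + (-121)² = -23476 + 14641 = -8835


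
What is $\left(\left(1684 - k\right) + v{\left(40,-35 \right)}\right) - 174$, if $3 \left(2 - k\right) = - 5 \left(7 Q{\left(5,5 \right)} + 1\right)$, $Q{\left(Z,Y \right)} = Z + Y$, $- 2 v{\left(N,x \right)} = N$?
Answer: $\frac{4109}{3} \approx 1369.7$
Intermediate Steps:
$v{\left(N,x \right)} = - \frac{N}{2}$
$Q{\left(Z,Y \right)} = Y + Z$
$k = \frac{361}{3}$ ($k = 2 - \frac{\left(-5\right) \left(7 \left(5 + 5\right) + 1\right)}{3} = 2 - \frac{\left(-5\right) \left(7 \cdot 10 + 1\right)}{3} = 2 - \frac{\left(-5\right) \left(70 + 1\right)}{3} = 2 - \frac{\left(-5\right) 71}{3} = 2 - - \frac{355}{3} = 2 + \frac{355}{3} = \frac{361}{3} \approx 120.33$)
$\left(\left(1684 - k\right) + v{\left(40,-35 \right)}\right) - 174 = \left(\left(1684 - \frac{361}{3}\right) - 20\right) - 174 = \left(\frac{4691}{3} - 20\right) - 174 = \frac{4631}{3} - 174 = \frac{4109}{3}$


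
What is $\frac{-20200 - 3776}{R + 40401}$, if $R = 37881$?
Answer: $- \frac{1332}{4349} \approx -0.30628$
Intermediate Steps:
$\frac{-20200 - 3776}{R + 40401} = \frac{-20200 - 3776}{37881 + 40401} = - \frac{23976}{78282} = \left(-23976\right) \frac{1}{78282} = - \frac{1332}{4349}$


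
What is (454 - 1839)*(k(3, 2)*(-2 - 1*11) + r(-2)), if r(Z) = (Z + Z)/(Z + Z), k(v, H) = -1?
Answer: -19390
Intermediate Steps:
r(Z) = 1 (r(Z) = (2*Z)/((2*Z)) = (2*Z)*(1/(2*Z)) = 1)
(454 - 1839)*(k(3, 2)*(-2 - 1*11) + r(-2)) = (454 - 1839)*(-(-2 - 1*11) + 1) = -1385*(-(-2 - 11) + 1) = -1385*(-1*(-13) + 1) = -1385*(13 + 1) = -1385*14 = -19390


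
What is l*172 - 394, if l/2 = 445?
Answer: 152686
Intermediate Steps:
l = 890 (l = 2*445 = 890)
l*172 - 394 = 890*172 - 394 = 153080 - 394 = 152686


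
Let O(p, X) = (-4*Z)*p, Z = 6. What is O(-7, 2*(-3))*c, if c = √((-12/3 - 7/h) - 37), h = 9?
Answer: 112*I*√94 ≈ 1085.9*I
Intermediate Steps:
O(p, X) = -24*p (O(p, X) = (-4*6)*p = -24*p)
c = 2*I*√94/3 (c = √((-12/3 - 7/9) - 37) = √((-12*⅓ - 7*⅑) - 37) = √((-4 - 7/9) - 37) = √(-43/9 - 37) = √(-376/9) = 2*I*√94/3 ≈ 6.4636*I)
O(-7, 2*(-3))*c = (-24*(-7))*(2*I*√94/3) = 168*(2*I*√94/3) = 112*I*√94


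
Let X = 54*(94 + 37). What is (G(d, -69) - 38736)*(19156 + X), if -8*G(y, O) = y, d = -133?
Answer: -4062436825/4 ≈ -1.0156e+9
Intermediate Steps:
G(y, O) = -y/8
X = 7074 (X = 54*131 = 7074)
(G(d, -69) - 38736)*(19156 + X) = (-1/8*(-133) - 38736)*(19156 + 7074) = (133/8 - 38736)*26230 = -309755/8*26230 = -4062436825/4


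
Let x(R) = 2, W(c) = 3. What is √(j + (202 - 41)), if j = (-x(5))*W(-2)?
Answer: √155 ≈ 12.450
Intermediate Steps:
j = -6 (j = -1*2*3 = -2*3 = -6)
√(j + (202 - 41)) = √(-6 + (202 - 41)) = √(-6 + 161) = √155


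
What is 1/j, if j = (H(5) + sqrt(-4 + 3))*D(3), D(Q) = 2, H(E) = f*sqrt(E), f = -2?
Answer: -1/(-2*I + 4*sqrt(5)) ≈ -0.10648 - 0.02381*I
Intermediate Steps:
H(E) = -2*sqrt(E)
j = -4*sqrt(5) + 2*I (j = (-2*sqrt(5) + sqrt(-4 + 3))*2 = (-2*sqrt(5) + sqrt(-1))*2 = (-2*sqrt(5) + I)*2 = (I - 2*sqrt(5))*2 = -4*sqrt(5) + 2*I ≈ -8.9443 + 2.0*I)
1/j = 1/(-4*sqrt(5) + 2*I)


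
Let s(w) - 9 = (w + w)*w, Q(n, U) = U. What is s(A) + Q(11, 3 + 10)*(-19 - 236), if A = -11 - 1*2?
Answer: -2968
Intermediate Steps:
A = -13 (A = -11 - 2 = -13)
s(w) = 9 + 2*w² (s(w) = 9 + (w + w)*w = 9 + (2*w)*w = 9 + 2*w²)
s(A) + Q(11, 3 + 10)*(-19 - 236) = (9 + 2*(-13)²) + (3 + 10)*(-19 - 236) = (9 + 2*169) + 13*(-255) = (9 + 338) - 3315 = 347 - 3315 = -2968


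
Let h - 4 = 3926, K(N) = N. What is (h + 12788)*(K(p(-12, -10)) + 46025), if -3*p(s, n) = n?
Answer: 2308505030/3 ≈ 7.6950e+8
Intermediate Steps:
p(s, n) = -n/3
h = 3930 (h = 4 + 3926 = 3930)
(h + 12788)*(K(p(-12, -10)) + 46025) = (3930 + 12788)*(-⅓*(-10) + 46025) = 16718*(10/3 + 46025) = 16718*(138085/3) = 2308505030/3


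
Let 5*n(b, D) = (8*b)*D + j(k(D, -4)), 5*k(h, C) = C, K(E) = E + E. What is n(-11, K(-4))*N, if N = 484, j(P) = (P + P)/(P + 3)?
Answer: 340384/5 ≈ 68077.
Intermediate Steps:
K(E) = 2*E
k(h, C) = C/5
j(P) = 2*P/(3 + P) (j(P) = (2*P)/(3 + P) = 2*P/(3 + P))
n(b, D) = -8/55 + 8*D*b/5 (n(b, D) = ((8*b)*D + 2*((⅕)*(-4))/(3 + (⅕)*(-4)))/5 = (8*D*b + 2*(-⅘)/(3 - ⅘))/5 = (8*D*b + 2*(-⅘)/(11/5))/5 = (8*D*b + 2*(-⅘)*(5/11))/5 = (8*D*b - 8/11)/5 = (-8/11 + 8*D*b)/5 = -8/55 + 8*D*b/5)
n(-11, K(-4))*N = (-8/55 + (8/5)*(2*(-4))*(-11))*484 = (-8/55 + (8/5)*(-8)*(-11))*484 = (-8/55 + 704/5)*484 = (7736/55)*484 = 340384/5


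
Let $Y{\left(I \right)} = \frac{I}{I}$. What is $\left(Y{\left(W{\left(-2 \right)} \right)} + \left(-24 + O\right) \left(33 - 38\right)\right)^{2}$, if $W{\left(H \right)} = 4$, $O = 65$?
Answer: $41616$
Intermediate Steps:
$Y{\left(I \right)} = 1$
$\left(Y{\left(W{\left(-2 \right)} \right)} + \left(-24 + O\right) \left(33 - 38\right)\right)^{2} = \left(1 + \left(-24 + 65\right) \left(33 - 38\right)\right)^{2} = \left(1 + 41 \left(-5\right)\right)^{2} = \left(1 - 205\right)^{2} = \left(-204\right)^{2} = 41616$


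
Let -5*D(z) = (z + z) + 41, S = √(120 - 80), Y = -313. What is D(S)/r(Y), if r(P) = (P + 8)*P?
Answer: -41/477325 - 4*√10/477325 ≈ -0.00011240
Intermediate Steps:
r(P) = P*(8 + P) (r(P) = (8 + P)*P = P*(8 + P))
S = 2*√10 (S = √40 = 2*√10 ≈ 6.3246)
D(z) = -41/5 - 2*z/5 (D(z) = -((z + z) + 41)/5 = -(2*z + 41)/5 = -(41 + 2*z)/5 = -41/5 - 2*z/5)
D(S)/r(Y) = (-41/5 - 4*√10/5)/((-313*(8 - 313))) = (-41/5 - 4*√10/5)/((-313*(-305))) = (-41/5 - 4*√10/5)/95465 = (-41/5 - 4*√10/5)*(1/95465) = -41/477325 - 4*√10/477325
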